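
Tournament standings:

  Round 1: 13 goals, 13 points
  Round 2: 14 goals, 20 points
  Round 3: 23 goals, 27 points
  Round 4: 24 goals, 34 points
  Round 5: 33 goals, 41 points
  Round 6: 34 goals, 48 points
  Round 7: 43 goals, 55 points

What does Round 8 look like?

44 goals, 62 points

Goals — alternating steps +1, +9, +1, +9, …: 13, 14, 23, 24, 33, 34, 43 → 44.
Points: +7 each step; 13, 20, 27, 34, 41, 48, 55 → 62.
Putting it together: 44 goals, 62 points.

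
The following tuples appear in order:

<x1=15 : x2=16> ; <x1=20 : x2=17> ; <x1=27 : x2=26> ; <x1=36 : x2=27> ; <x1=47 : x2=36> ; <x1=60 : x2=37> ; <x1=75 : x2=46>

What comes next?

<x1=92 : x2=47>

X1: differences are 5, 7, 9, … (increasing by 2 each time), so 15, 20, 27, 36, 47, 60, 75 → 92.
X2: alternating steps +1, +9, +1, +9, …; 16, 17, 26, 27, 36, 37, 46 → 47.
Putting it together: <x1=92 : x2=47>.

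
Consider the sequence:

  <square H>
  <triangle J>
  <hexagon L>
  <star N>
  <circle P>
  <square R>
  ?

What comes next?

<triangle T>

Shape: repeats square → triangle → hexagon → star → circle, so square, triangle, hexagon, star, circle, square → triangle.
For the letter, letters move forward 2 places in the alphabet: H, J, L, N, P, R → T.
Putting it together: <triangle T>.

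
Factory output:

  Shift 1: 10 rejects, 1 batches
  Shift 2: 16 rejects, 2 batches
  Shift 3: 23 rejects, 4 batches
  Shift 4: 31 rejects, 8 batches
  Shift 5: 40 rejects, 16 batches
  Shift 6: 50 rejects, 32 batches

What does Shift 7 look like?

61 rejects, 64 batches

Rejects goes 10, 16, 23, 31, 40, 50 → 61 (differences are 6, 7, 8, … (increasing by 1 each time)).
Batches goes 1, 2, 4, 8, 16, 32 → 64 (×2 each step).
So the next record is 61 rejects, 64 batches.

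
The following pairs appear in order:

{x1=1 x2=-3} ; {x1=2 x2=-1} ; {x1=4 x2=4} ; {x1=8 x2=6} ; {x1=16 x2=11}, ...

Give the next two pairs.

X1: ×2 each step, so 1, 2, 4, 8, 16 → 32 → 64.
X2 goes -3, -1, 4, 6, 11 → 13 → 18 (alternating steps +2, +5, +2, +5, …).
Putting the parts together: {x1=32 x2=13} and then {x1=64 x2=18}.

{x1=32 x2=13}, {x1=64 x2=18}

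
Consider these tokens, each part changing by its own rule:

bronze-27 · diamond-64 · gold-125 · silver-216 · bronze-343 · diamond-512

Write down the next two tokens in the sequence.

gold-729, silver-1000

Rank: repeats bronze → diamond → gold → silver, so bronze, diamond, gold, silver, bronze, diamond → gold → silver.
Second component goes 27, 64, 125, 216, 343, 512 → 729 → 1000 (perfect cubes: 3³, 4³, 5³, …).
So the next two tokens are gold-729 and silver-1000.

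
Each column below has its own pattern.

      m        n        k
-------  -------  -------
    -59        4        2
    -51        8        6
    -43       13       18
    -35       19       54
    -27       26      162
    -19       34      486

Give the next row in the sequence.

Column m: +8 each step; -59, -51, -43, -35, -27, -19 → -11.
Column n: 4, 8, 13, 19, 26, 34 → 43 (differences are 4, 5, 6, … (increasing by 1 each time)).
Column k: ×3 each step; 2, 6, 18, 54, 162, 486 → 1458.
Combining the parts gives -11  43  1458.

-11  43  1458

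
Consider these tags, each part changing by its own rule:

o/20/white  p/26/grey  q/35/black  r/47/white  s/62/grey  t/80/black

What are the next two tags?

u/101/white then v/125/grey

Letter — letters move forward 1 place in the alphabet: o, p, q, r, s, t → u → v.
Second component: 20, 26, 35, 47, 62, 80 → 101 → 125 (differences are 6, 9, 12, … (increasing by 3 each time)).
For the shade, repeats white → grey → black: white, grey, black, white, grey, black → white → grey.
So the next two tags are u/101/white and v/125/grey.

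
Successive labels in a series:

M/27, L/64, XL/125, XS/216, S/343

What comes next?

M/512

Size: runs through clothing sizes XS→XL, so M, L, XL, XS, S → M.
Second component — perfect cubes: 3³, 4³, 5³, …: 27, 64, 125, 216, 343 → 512.
Putting it together: M/512.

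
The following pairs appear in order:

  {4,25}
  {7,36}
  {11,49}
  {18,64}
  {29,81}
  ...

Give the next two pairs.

{47,100}, {76,121}

First slot goes 4, 7, 11, 18, 29 → 47 → 76 (each term is the sum of the two before it).
For the second slot, perfect squares: 5², 6², 7², …: 25, 36, 49, 64, 81 → 100 → 121.
Putting the parts together: {47,100} and then {76,121}.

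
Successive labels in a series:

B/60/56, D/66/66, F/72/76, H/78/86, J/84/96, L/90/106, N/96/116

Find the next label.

Letter: letters move forward 2 places in the alphabet, so B, D, F, H, J, L, N → P.
Second component: 60, 66, 72, 78, 84, 90, 96 → 102 (+6 each step).
Third component goes 56, 66, 76, 86, 96, 106, 116 → 126 (+10 each step).
Putting it together: P/102/126.

P/102/126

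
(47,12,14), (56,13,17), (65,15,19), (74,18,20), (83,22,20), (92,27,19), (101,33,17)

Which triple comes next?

First value: 47, 56, 65, 74, 83, 92, 101 → 110 (+9 each step).
Second value: differences are 1, 2, 3, … (increasing by 1 each time); 12, 13, 15, 18, 22, 27, 33 → 40.
Third value — differences are 3, 2, 1, … (decreasing by 1 each time): 14, 17, 19, 20, 20, 19, 17 → 14.
Combining the parts gives (110,40,14).

(110,40,14)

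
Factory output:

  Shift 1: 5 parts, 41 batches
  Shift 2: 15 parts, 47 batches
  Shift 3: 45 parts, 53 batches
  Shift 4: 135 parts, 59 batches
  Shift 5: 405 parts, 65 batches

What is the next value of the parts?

1215

Parts goes 5, 15, 45, 135, 405 → 1215 (×3 each step).
Batches: +6 each step; 41, 47, 53, 59, 65 → 71.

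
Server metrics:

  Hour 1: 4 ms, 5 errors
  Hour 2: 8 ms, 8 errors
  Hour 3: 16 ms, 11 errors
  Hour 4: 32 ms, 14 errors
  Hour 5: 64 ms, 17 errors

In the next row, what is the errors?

For the errors, +3 each step: 5, 8, 11, 14, 17 → 20.

20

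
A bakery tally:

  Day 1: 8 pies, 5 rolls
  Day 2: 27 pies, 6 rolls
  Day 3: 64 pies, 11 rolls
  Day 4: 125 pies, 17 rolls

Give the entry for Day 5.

Pies — perfect cubes: 2³, 3³, 4³, …: 8, 27, 64, 125 → 216.
Rolls: each term is the sum of the two before it; 5, 6, 11, 17 → 28.
Putting it together: 216 pies, 28 rolls.

216 pies, 28 rolls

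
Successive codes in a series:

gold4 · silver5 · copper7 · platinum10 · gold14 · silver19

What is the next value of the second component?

25

Second component: differences are 1, 2, 3, … (increasing by 1 each time), so 4, 5, 7, 10, 14, 19 → 25.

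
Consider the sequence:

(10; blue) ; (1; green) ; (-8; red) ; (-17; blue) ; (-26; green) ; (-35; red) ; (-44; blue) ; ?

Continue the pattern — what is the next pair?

First component — −9 each step: 10, 1, -8, -17, -26, -35, -44 → -53.
For the colour, repeats blue → green → red: blue, green, red, blue, green, red, blue → green.
So the next pair is (-53; green).

(-53; green)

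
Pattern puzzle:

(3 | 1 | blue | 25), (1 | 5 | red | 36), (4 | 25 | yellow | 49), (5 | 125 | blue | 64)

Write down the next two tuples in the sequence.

First component goes 3, 1, 4, 5 → 9 → 14 (each term is the sum of the two before it).
Second component goes 1, 5, 25, 125 → 625 → 3125 (×5 each step).
Colour — repeats blue → red → yellow: blue, red, yellow, blue → red → yellow.
Fourth component goes 25, 36, 49, 64 → 81 → 100 (perfect squares: 5², 6², 7², …).
Putting the parts together: (9 | 625 | red | 81) and then (14 | 3125 | yellow | 100).

(9 | 625 | red | 81), (14 | 3125 | yellow | 100)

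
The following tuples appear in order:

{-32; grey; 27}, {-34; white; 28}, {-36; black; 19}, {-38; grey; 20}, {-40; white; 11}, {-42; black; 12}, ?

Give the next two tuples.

{-44; grey; 3}, {-46; white; 4}

First value: −2 each step; -32, -34, -36, -38, -40, -42 → -44 → -46.
Shade: repeats grey → white → black, so grey, white, black, grey, white, black → grey → white.
Third value goes 27, 28, 19, 20, 11, 12 → 3 → 4 (alternating steps +1, −9, +1, −9, …).
So the next two tuples are {-44; grey; 3} and {-46; white; 4}.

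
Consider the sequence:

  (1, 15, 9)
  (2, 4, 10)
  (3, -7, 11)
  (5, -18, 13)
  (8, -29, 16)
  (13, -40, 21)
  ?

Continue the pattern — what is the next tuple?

First entry: 1, 2, 3, 5, 8, 13 → 21 (each term is the sum of the two before it).
Second entry: 15, 4, -7, -18, -29, -40 → -51 (−11 each step).
For the third entry, always 8 more than the first entry: 9, 10, 11, 13, 16, 21 → 29.
So the next tuple is (21, -51, 29).

(21, -51, 29)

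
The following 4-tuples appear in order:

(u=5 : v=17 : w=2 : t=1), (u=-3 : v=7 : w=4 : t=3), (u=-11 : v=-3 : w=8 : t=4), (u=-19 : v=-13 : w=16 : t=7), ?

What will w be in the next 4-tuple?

32

W goes 2, 4, 8, 16 → 32 (×2 each step).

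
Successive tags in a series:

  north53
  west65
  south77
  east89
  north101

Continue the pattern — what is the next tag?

Direction — repeats north → west → south → east: north, west, south, east, north → west.
Second component: +12 each step, so 53, 65, 77, 89, 101 → 113.
Combining the parts gives west113.

west113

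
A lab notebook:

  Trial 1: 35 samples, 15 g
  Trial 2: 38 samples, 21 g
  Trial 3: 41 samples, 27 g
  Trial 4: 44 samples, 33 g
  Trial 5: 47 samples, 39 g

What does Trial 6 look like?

50 samples, 45 g

For the samples, +3 each step: 35, 38, 41, 44, 47 → 50.
G: 15, 21, 27, 33, 39 → 45 (+6 each step).
So the next line is 50 samples, 45 g.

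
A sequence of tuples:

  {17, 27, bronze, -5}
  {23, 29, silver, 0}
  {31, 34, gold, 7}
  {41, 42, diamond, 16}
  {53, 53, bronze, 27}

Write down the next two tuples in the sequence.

{67, 67, silver, 40}, {83, 84, gold, 55}

First component goes 17, 23, 31, 41, 53 → 67 → 83 (differences are 6, 8, 10, … (increasing by 2 each time)).
Second component goes 27, 29, 34, 42, 53 → 67 → 84 (differences are 2, 5, 8, … (increasing by 3 each time)).
Rank — repeats bronze → silver → gold → diamond: bronze, silver, gold, diamond, bronze → silver → gold.
For the fourth component, differences are 5, 7, 9, … (increasing by 2 each time): -5, 0, 7, 16, 27 → 40 → 55.
So the next two tuples are {67, 67, silver, 40} and {83, 84, gold, 55}.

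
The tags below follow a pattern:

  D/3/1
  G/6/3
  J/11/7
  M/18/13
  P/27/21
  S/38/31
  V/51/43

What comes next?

Letter — letters move forward 3 places in the alphabet: D, G, J, M, P, S, V → Y.
Second component: differences are 3, 5, 7, … (increasing by 2 each time), so 3, 6, 11, 18, 27, 38, 51 → 66.
For the third component, differences are 2, 4, 6, … (increasing by 2 each time): 1, 3, 7, 13, 21, 31, 43 → 57.
Combining the parts gives Y/66/57.

Y/66/57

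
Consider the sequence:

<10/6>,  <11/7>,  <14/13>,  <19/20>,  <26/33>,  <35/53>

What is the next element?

First component: differences are 1, 3, 5, … (increasing by 2 each time), so 10, 11, 14, 19, 26, 35 → 46.
Second component: each term is the sum of the two before it, so 6, 7, 13, 20, 33, 53 → 86.
Combining the parts gives <46/86>.

<46/86>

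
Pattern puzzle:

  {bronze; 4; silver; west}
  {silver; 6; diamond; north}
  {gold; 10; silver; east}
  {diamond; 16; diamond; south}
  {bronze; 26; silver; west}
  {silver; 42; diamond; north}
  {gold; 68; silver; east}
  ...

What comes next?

{diamond; 110; diamond; south}

First rank: bronze, silver, gold, diamond, bronze, silver, gold → diamond (repeats bronze → silver → gold → diamond).
Second entry — each term is the sum of the two before it: 4, 6, 10, 16, 26, 42, 68 → 110.
Second rank: alternates silver ↔ diamond; silver, diamond, silver, diamond, silver, diamond, silver → diamond.
For the direction, repeats west → north → east → south: west, north, east, south, west, north, east → south.
Combining the parts gives {diamond; 110; diamond; south}.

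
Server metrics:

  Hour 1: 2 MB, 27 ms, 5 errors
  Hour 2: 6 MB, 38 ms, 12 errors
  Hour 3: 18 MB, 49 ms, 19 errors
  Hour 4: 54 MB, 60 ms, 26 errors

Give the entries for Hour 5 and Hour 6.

162 MB, 71 ms, 33 errors; 486 MB, 82 ms, 40 errors

For the MB, ×3 each step: 2, 6, 18, 54 → 162 → 486.
Ms: +11 each step; 27, 38, 49, 60 → 71 → 82.
Errors goes 5, 12, 19, 26 → 33 → 40 (+7 each step).
So the next two records are 162 MB, 71 ms, 33 errors and 486 MB, 82 ms, 40 errors.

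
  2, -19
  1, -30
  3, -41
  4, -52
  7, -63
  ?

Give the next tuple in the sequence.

11, -74

First entry: each term is the sum of the two before it; 2, 1, 3, 4, 7 → 11.
Second entry: -19, -30, -41, -52, -63 → -74 (−11 each step).
Combining the parts gives 11, -74.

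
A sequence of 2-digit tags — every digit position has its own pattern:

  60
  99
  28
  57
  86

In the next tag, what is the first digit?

For the first digit, +3 each step, mod 10: 6, 9, 2, 5, 8 → 1.

1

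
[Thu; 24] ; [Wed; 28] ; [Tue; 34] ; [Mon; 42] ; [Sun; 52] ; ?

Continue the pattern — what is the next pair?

Day: runs backward through the weekdays Mon→Sun; Thu, Wed, Tue, Mon, Sun → Sat.
Second coordinate goes 24, 28, 34, 42, 52 → 64 (differences are 4, 6, 8, … (increasing by 2 each time)).
So the next pair is [Sat; 64].

[Sat; 64]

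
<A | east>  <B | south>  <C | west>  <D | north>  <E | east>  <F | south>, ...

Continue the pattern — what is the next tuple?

<G | west>

For the letter, letters move forward 1 place in the alphabet: A, B, C, D, E, F → G.
Direction — repeats east → south → west → north: east, south, west, north, east, south → west.
So the next tuple is <G | west>.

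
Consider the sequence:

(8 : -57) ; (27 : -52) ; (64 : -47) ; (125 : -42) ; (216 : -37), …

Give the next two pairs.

(343 : -32), (512 : -27)

First component: perfect cubes: 2³, 3³, 4³, …; 8, 27, 64, 125, 216 → 343 → 512.
Second component: +5 each step; -57, -52, -47, -42, -37 → -32 → -27.
So the next two pairs are (343 : -32) and (512 : -27).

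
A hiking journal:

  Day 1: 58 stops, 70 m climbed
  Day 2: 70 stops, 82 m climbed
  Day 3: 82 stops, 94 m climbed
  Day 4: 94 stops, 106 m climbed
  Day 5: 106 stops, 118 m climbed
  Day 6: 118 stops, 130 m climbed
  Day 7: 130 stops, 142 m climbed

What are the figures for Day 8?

Stops: +12 each step; 58, 70, 82, 94, 106, 118, 130 → 142.
M climbed: 70, 82, 94, 106, 118, 130, 142 → 154 (always 12 more than the stops).
Putting it together: 142 stops, 154 m climbed.

142 stops, 154 m climbed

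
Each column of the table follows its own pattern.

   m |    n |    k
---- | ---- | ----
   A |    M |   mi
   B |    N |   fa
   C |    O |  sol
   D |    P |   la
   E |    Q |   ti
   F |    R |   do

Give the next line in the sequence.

Column m: A, B, C, D, E, F → G (letters move forward 1 place in the alphabet).
Column n: letters move forward 1 place in the alphabet, so M, N, O, P, Q, R → S.
Column k — runs through the solfège scale do→ti: mi, fa, sol, la, ti, do → re.
Putting it together: G  S  re.

G  S  re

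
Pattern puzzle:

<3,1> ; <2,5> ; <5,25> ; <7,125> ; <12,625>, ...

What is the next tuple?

<19,3125>

First component goes 3, 2, 5, 7, 12 → 19 (each term is the sum of the two before it).
Second component — ×5 each step: 1, 5, 25, 125, 625 → 3125.
Combining the parts gives <19,3125>.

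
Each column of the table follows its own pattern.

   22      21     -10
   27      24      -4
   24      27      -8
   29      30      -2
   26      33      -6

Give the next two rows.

First component: alternating steps +5, −3, +5, −3, …; 22, 27, 24, 29, 26 → 31 → 28.
Second component: +3 each step, so 21, 24, 27, 30, 33 → 36 → 39.
For the third component, alternating steps +6, −4, +6, −4, …: -10, -4, -8, -2, -6 → 0 → -4.
So the next two rows are 31  36  0 and 28  39  -4.

31  36  0; 28  39  -4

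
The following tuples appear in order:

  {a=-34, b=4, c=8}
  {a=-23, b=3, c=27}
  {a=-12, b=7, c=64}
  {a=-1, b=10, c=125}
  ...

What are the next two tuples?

{a=10, b=17, c=216}, {a=21, b=27, c=343}

A goes -34, -23, -12, -1 → 10 → 21 (+11 each step).
For the b, each term is the sum of the two before it: 4, 3, 7, 10 → 17 → 27.
C: perfect cubes: 2³, 3³, 4³, …; 8, 27, 64, 125 → 216 → 343.
Putting the parts together: {a=10, b=17, c=216} and then {a=21, b=27, c=343}.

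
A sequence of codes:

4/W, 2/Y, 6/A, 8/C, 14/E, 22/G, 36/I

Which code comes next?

For the first component, each term is the sum of the two before it: 4, 2, 6, 8, 14, 22, 36 → 58.
Letter — letters move forward 2 places in the alphabet, wrapping Z→A: W, Y, A, C, E, G, I → K.
Putting it together: 58/K.

58/K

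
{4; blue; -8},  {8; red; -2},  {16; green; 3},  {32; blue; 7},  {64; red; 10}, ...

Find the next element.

{128; green; 12}

First value — ×2 each step: 4, 8, 16, 32, 64 → 128.
Colour: blue, red, green, blue, red → green (repeats blue → red → green).
Third value — differences are 6, 5, 4, … (decreasing by 1 each time): -8, -2, 3, 7, 10 → 12.
Putting it together: {128; green; 12}.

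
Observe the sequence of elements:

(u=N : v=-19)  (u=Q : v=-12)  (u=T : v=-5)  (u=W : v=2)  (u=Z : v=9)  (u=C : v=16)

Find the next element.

(u=F : v=23)

U: letters move forward 3 places in the alphabet, wrapping Z→A; N, Q, T, W, Z, C → F.
V goes -19, -12, -5, 2, 9, 16 → 23 (+7 each step).
Putting it together: (u=F : v=23).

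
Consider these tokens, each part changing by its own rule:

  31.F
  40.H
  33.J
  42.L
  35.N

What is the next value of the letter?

Letter: letters move forward 2 places in the alphabet, so F, H, J, L, N → P.

P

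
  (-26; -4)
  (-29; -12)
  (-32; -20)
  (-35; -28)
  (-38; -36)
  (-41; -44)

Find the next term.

First coordinate: −3 each step, so -26, -29, -32, -35, -38, -41 → -44.
For the second coordinate, −8 each step: -4, -12, -20, -28, -36, -44 → -52.
Combining the parts gives (-44; -52).

(-44; -52)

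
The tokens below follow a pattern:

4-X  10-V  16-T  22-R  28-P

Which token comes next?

For the first component, +6 each step: 4, 10, 16, 22, 28 → 34.
Letter — letters move back 2 places in the alphabet: X, V, T, R, P → N.
Putting it together: 34-N.

34-N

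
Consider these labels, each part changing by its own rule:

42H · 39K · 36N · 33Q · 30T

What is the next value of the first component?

27

First component goes 42, 39, 36, 33, 30 → 27 (−3 each step).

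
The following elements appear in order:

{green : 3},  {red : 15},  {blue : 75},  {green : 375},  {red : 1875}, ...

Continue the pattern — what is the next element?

Colour: green, red, blue, green, red → blue (repeats green → red → blue).
Second part: ×5 each step; 3, 15, 75, 375, 1875 → 9375.
Combining the parts gives {blue : 9375}.

{blue : 9375}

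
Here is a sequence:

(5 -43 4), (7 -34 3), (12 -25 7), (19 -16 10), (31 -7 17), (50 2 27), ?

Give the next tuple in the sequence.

First component goes 5, 7, 12, 19, 31, 50 → 81 (each term is the sum of the two before it).
Second component goes -43, -34, -25, -16, -7, 2 → 11 (+9 each step).
Third component: 4, 3, 7, 10, 17, 27 → 44 (each term is the sum of the two before it).
Combining the parts gives (81 11 44).

(81 11 44)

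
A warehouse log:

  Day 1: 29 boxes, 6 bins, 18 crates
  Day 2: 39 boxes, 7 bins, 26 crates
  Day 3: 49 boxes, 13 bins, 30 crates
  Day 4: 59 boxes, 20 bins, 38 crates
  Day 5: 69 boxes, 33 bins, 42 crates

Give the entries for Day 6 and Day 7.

79 boxes, 53 bins, 50 crates; 89 boxes, 86 bins, 54 crates

For the boxes, +10 each step: 29, 39, 49, 59, 69 → 79 → 89.
For the bins, each term is the sum of the two before it: 6, 7, 13, 20, 33 → 53 → 86.
Crates — alternating steps +8, +4, +8, +4, …: 18, 26, 30, 38, 42 → 50 → 54.
So the next two rows are 79 boxes, 53 bins, 50 crates and 89 boxes, 86 bins, 54 crates.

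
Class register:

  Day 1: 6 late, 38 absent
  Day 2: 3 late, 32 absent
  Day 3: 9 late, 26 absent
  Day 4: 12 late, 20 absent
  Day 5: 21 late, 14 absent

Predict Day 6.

Late: each term is the sum of the two before it; 6, 3, 9, 12, 21 → 33.
Absent: −6 each step, so 38, 32, 26, 20, 14 → 8.
Putting it together: 33 late, 8 absent.

33 late, 8 absent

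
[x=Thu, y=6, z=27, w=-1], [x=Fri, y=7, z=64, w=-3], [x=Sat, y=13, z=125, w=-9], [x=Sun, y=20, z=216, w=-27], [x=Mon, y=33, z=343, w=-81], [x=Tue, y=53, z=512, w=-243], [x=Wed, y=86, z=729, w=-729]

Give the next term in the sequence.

[x=Thu, y=139, z=1000, w=-2187]

X: runs through the weekdays Mon→Sun; Thu, Fri, Sat, Sun, Mon, Tue, Wed → Thu.
Y: each term is the sum of the two before it, so 6, 7, 13, 20, 33, 53, 86 → 139.
Z — perfect cubes: 3³, 4³, 5³, …: 27, 64, 125, 216, 343, 512, 729 → 1000.
W: ×3 each step; -1, -3, -9, -27, -81, -243, -729 → -2187.
So the next term is [x=Thu, y=139, z=1000, w=-2187].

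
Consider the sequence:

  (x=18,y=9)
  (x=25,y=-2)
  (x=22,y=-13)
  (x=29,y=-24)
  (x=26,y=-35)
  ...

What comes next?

(x=33,y=-46)

X: alternating steps +7, −3, +7, −3, …; 18, 25, 22, 29, 26 → 33.
Y: 9, -2, -13, -24, -35 → -46 (−11 each step).
So the next tuple is (x=33,y=-46).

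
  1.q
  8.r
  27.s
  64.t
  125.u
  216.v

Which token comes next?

First component goes 1, 8, 27, 64, 125, 216 → 343 (perfect cubes: 1³, 2³, 3³, …).
Letter: letters move forward 1 place in the alphabet; q, r, s, t, u, v → w.
So the next token is 343.w.

343.w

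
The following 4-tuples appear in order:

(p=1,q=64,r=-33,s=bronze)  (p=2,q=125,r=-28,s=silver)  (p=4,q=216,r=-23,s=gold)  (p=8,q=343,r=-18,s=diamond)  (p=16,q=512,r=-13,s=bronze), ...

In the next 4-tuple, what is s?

silver

P: ×2 each step, so 1, 2, 4, 8, 16 → 32.
For the q, perfect cubes: 4³, 5³, 6³, …: 64, 125, 216, 343, 512 → 729.
R: +5 each step; -33, -28, -23, -18, -13 → -8.
S goes bronze, silver, gold, diamond, bronze → silver (repeats bronze → silver → gold → diamond).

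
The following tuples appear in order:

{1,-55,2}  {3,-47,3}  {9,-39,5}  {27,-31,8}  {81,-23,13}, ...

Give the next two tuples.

First entry goes 1, 3, 9, 27, 81 → 243 → 729 (×3 each step).
Second entry — +8 each step: -55, -47, -39, -31, -23 → -15 → -7.
For the third entry, each term is the sum of the two before it: 2, 3, 5, 8, 13 → 21 → 34.
So the next two tuples are {243,-15,21} and {729,-7,34}.

{243,-15,21}, {729,-7,34}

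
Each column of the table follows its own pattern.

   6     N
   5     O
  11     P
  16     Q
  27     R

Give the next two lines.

For the first component, each term is the sum of the two before it: 6, 5, 11, 16, 27 → 43 → 70.
For the letter, letters move forward 1 place in the alphabet: N, O, P, Q, R → S → T.
So the next two lines are 43  S and 70  T.

43  S; 70  T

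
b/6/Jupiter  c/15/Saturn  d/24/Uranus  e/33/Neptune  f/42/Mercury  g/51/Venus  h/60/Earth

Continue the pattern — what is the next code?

i/69/Mars

Letter — letters move forward 1 place in the alphabet: b, c, d, e, f, g, h → i.
Second component goes 6, 15, 24, 33, 42, 51, 60 → 69 (+9 each step).
For the planet, runs through the planets Mercury→Neptune: Jupiter, Saturn, Uranus, Neptune, Mercury, Venus, Earth → Mars.
Combining the parts gives i/69/Mars.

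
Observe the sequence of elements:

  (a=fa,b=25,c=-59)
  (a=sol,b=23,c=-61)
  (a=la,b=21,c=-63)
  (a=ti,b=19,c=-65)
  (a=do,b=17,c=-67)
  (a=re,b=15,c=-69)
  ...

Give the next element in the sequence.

(a=mi,b=13,c=-71)

A: fa, sol, la, ti, do, re → mi (runs through the solfège scale do→ti).
B: 25, 23, 21, 19, 17, 15 → 13 (−2 each step).
C: -59, -61, -63, -65, -67, -69 → -71 (−2 each step).
Combining the parts gives (a=mi,b=13,c=-71).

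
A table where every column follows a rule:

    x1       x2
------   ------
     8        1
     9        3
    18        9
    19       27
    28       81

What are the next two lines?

Column x1: alternating steps +1, +9, +1, +9, …, so 8, 9, 18, 19, 28 → 29 → 38.
Column x2 — ×3 each step: 1, 3, 9, 27, 81 → 243 → 729.
Putting the parts together: 29  243 and then 38  729.

29  243; 38  729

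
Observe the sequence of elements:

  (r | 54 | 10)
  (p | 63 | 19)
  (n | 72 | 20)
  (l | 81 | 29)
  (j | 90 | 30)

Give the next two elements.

Letter goes r, p, n, l, j → h → f (letters move back 2 places in the alphabet).
Second slot: +9 each step; 54, 63, 72, 81, 90 → 99 → 108.
For the third slot, alternating steps +9, +1, +9, +1, …: 10, 19, 20, 29, 30 → 39 → 40.
Putting the parts together: (h | 99 | 39) and then (f | 108 | 40).

(h | 99 | 39), (f | 108 | 40)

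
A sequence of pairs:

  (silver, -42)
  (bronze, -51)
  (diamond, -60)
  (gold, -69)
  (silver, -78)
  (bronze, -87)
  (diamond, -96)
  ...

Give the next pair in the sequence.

(gold, -105)

Rank: repeats silver → bronze → diamond → gold; silver, bronze, diamond, gold, silver, bronze, diamond → gold.
For the second part, −9 each step: -42, -51, -60, -69, -78, -87, -96 → -105.
So the next pair is (gold, -105).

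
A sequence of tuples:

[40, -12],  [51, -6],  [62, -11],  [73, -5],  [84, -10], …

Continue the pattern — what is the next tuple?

First coordinate: +11 each step; 40, 51, 62, 73, 84 → 95.
Second coordinate goes -12, -6, -11, -5, -10 → -4 (alternating steps +6, −5, +6, −5, …).
Combining the parts gives [95, -4].

[95, -4]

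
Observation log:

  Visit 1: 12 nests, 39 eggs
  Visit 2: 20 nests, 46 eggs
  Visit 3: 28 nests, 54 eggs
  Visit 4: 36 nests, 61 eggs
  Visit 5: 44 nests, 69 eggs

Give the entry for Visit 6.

52 nests, 76 eggs

Nests: +8 each step, so 12, 20, 28, 36, 44 → 52.
For the eggs, alternating steps +7, +8, +7, +8, …: 39, 46, 54, 61, 69 → 76.
Combining the parts gives 52 nests, 76 eggs.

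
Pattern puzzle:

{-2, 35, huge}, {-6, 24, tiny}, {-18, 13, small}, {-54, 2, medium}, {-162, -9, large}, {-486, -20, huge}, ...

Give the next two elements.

First part: -2, -6, -18, -54, -162, -486 → -1458 → -4374 (×3 each step).
For the second part, −11 each step: 35, 24, 13, 2, -9, -20 → -31 → -42.
Size goes huge, tiny, small, medium, large, huge → tiny → small (repeats huge → tiny → small → medium → large).
So the next two elements are {-1458, -31, tiny} and {-4374, -42, small}.

{-1458, -31, tiny}, {-4374, -42, small}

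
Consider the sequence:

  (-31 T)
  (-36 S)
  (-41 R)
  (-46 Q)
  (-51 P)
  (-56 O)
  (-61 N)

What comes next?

(-66 M)

First slot: -31, -36, -41, -46, -51, -56, -61 → -66 (−5 each step).
For the letter, letters move back 1 place in the alphabet: T, S, R, Q, P, O, N → M.
So the next point is (-66 M).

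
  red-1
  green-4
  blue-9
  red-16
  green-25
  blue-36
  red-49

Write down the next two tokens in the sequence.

green-64 then blue-81

Colour: repeats red → green → blue; red, green, blue, red, green, blue, red → green → blue.
Second component — perfect squares: 1², 2², 3², …: 1, 4, 9, 16, 25, 36, 49 → 64 → 81.
So the next two tokens are green-64 and blue-81.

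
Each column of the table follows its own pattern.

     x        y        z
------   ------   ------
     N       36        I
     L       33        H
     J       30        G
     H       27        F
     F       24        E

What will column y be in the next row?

Column y: −3 each step; 36, 33, 30, 27, 24 → 21.

21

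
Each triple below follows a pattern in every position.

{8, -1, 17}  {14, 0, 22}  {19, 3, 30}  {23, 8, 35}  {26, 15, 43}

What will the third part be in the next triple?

For the third part, alternating steps +5, +8, +5, +8, …: 17, 22, 30, 35, 43 → 48.

48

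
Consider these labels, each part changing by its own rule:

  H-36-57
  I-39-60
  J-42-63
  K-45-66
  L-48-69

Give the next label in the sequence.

Letter goes H, I, J, K, L → M (letters move forward 1 place in the alphabet).
Second component — +3 each step: 36, 39, 42, 45, 48 → 51.
For the third component, +3 each step: 57, 60, 63, 66, 69 → 72.
So the next label is M-51-72.

M-51-72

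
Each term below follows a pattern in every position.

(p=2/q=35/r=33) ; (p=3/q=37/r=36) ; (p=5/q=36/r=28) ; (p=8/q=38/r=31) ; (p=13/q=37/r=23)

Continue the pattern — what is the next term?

P: 2, 3, 5, 8, 13 → 21 (each term is the sum of the two before it).
Q: alternating steps +2, −1, +2, −1, …; 35, 37, 36, 38, 37 → 39.
For the r, alternating steps +3, −8, +3, −8, …: 33, 36, 28, 31, 23 → 26.
So the next term is (p=21/q=39/r=26).

(p=21/q=39/r=26)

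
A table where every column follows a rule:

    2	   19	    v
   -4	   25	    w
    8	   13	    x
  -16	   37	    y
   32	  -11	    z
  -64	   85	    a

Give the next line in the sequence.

128  -107  b

First component — ×(-2) each step: 2, -4, 8, -16, 32, -64 → 128.
Second component: together with the first component always sums to 21; 19, 25, 13, 37, -11, 85 → -107.
Letter — letters move forward 1 place in the alphabet, wrapping Z→A: v, w, x, y, z, a → b.
Combining the parts gives 128  -107  b.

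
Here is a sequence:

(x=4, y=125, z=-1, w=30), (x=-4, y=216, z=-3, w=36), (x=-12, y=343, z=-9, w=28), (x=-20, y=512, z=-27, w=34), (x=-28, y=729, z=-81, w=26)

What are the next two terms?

X: 4, -4, -12, -20, -28 → -36 → -44 (−8 each step).
Y: 125, 216, 343, 512, 729 → 1000 → 1331 (perfect cubes: 5³, 6³, 7³, …).
Z: ×3 each step; -1, -3, -9, -27, -81 → -243 → -729.
W — alternating steps +6, −8, +6, −8, …: 30, 36, 28, 34, 26 → 32 → 24.
So the next two terms are (x=-36, y=1000, z=-243, w=32) and (x=-44, y=1331, z=-729, w=24).

(x=-36, y=1000, z=-243, w=32), (x=-44, y=1331, z=-729, w=24)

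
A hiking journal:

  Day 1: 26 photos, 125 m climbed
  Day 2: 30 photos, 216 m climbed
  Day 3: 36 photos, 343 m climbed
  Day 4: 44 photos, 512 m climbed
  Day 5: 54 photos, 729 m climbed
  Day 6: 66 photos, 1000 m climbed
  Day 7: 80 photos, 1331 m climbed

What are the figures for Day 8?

96 photos, 1728 m climbed

Photos: differences are 4, 6, 8, … (increasing by 2 each time); 26, 30, 36, 44, 54, 66, 80 → 96.
M climbed goes 125, 216, 343, 512, 729, 1000, 1331 → 1728 (perfect cubes: 5³, 6³, 7³, …).
Combining the parts gives 96 photos, 1728 m climbed.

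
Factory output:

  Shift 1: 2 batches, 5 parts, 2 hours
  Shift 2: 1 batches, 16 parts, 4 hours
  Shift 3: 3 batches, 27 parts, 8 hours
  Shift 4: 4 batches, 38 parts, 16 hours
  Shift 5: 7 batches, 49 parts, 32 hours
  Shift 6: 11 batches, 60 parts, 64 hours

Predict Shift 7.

Batches: 2, 1, 3, 4, 7, 11 → 18 (each term is the sum of the two before it).
For the parts, +11 each step: 5, 16, 27, 38, 49, 60 → 71.
Hours: ×2 each step, so 2, 4, 8, 16, 32, 64 → 128.
Combining the parts gives 18 batches, 71 parts, 128 hours.

18 batches, 71 parts, 128 hours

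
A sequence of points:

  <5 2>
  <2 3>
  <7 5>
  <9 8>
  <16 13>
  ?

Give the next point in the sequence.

First slot: each term is the sum of the two before it, so 5, 2, 7, 9, 16 → 25.
Second slot: each term is the sum of the two before it; 2, 3, 5, 8, 13 → 21.
Combining the parts gives <25 21>.

<25 21>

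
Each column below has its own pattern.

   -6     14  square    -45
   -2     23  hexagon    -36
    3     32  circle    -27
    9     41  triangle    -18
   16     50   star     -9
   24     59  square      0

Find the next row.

First component — differences are 4, 5, 6, … (increasing by 1 each time): -6, -2, 3, 9, 16, 24 → 33.
Second component — +9 each step: 14, 23, 32, 41, 50, 59 → 68.
For the shape, repeats square → hexagon → circle → triangle → star: square, hexagon, circle, triangle, star, square → hexagon.
Fourth component — +9 each step: -45, -36, -27, -18, -9, 0 → 9.
Combining the parts gives 33  68  hexagon  9.

33  68  hexagon  9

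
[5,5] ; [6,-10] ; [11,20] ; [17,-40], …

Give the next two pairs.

[28,80], [45,-160]

First value: each term is the sum of the two before it, so 5, 6, 11, 17 → 28 → 45.
Second value — ×(-2) each step: 5, -10, 20, -40 → 80 → -160.
Putting the parts together: [28,80] and then [45,-160].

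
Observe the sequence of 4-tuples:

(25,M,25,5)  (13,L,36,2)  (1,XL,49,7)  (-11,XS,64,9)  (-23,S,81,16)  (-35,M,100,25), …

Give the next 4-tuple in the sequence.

(-47,L,121,41)

First slot: −12 each step; 25, 13, 1, -11, -23, -35 → -47.
Size: repeats M → L → XL → XS → S, so M, L, XL, XS, S, M → L.
Third slot: 25, 36, 49, 64, 81, 100 → 121 (perfect squares: 5², 6², 7², …).
Fourth slot: 5, 2, 7, 9, 16, 25 → 41 (each term is the sum of the two before it).
So the next 4-tuple is (-47,L,121,41).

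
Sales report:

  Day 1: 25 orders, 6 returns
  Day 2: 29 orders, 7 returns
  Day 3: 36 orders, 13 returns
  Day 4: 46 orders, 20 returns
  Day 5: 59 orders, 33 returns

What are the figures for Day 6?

75 orders, 53 returns

Orders goes 25, 29, 36, 46, 59 → 75 (differences are 4, 7, 10, … (increasing by 3 each time)).
Returns: each term is the sum of the two before it, so 6, 7, 13, 20, 33 → 53.
Putting it together: 75 orders, 53 returns.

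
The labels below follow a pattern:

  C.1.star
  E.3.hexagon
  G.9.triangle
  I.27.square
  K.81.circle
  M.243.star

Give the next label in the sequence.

For the letter, letters move forward 2 places in the alphabet: C, E, G, I, K, M → O.
For the second component, ×3 each step: 1, 3, 9, 27, 81, 243 → 729.
Shape — repeats star → hexagon → triangle → square → circle: star, hexagon, triangle, square, circle, star → hexagon.
So the next label is O.729.hexagon.

O.729.hexagon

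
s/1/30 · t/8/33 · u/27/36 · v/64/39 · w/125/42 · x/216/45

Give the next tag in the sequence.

y/343/48

Letter: s, t, u, v, w, x → y (letters move forward 1 place in the alphabet).
Second component: 1, 8, 27, 64, 125, 216 → 343 (perfect cubes: 1³, 2³, 3³, …).
Third component: +3 each step, so 30, 33, 36, 39, 42, 45 → 48.
So the next tag is y/343/48.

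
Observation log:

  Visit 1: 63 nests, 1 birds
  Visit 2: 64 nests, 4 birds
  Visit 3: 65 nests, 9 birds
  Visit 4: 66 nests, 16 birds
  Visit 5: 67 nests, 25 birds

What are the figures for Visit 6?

Nests: +1 each step, so 63, 64, 65, 66, 67 → 68.
Birds: 1, 4, 9, 16, 25 → 36 (perfect squares: 1², 2², 3², …).
So the next row is 68 nests, 36 birds.

68 nests, 36 birds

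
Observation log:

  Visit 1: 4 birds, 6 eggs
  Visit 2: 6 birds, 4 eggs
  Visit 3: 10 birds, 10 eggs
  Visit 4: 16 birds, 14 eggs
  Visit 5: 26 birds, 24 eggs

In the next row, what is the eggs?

Birds: 4, 6, 10, 16, 26 → 42 (each term is the sum of the two before it).
Eggs: each term is the sum of the two before it, so 6, 4, 10, 14, 24 → 38.

38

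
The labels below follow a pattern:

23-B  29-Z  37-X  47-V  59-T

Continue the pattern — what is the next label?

73-R

First component: differences are 6, 8, 10, … (increasing by 2 each time), so 23, 29, 37, 47, 59 → 73.
Letter: B, Z, X, V, T → R (letters move back 2 places in the alphabet, wrapping A→Z).
Putting it together: 73-R.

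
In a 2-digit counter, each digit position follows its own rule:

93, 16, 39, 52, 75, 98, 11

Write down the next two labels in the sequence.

34 then 57

First digit goes 9, 1, 3, 5, 7, 9, 1 → 3 → 5 (+2 each step, mod 10).
Second digit: +3 each step, mod 10; 3, 6, 9, 2, 5, 8, 1 → 4 → 7.
Putting the parts together: 34 and then 57.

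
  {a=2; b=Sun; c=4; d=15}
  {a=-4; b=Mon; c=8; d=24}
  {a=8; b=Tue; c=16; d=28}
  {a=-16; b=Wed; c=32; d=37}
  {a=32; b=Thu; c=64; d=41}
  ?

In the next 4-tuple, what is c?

C: ×2 each step; 4, 8, 16, 32, 64 → 128.

128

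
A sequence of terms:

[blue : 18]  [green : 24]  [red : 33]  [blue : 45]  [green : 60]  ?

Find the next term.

Colour: repeats blue → green → red; blue, green, red, blue, green → red.
For the second entry, differences are 6, 9, 12, … (increasing by 3 each time): 18, 24, 33, 45, 60 → 78.
Combining the parts gives [red : 78].

[red : 78]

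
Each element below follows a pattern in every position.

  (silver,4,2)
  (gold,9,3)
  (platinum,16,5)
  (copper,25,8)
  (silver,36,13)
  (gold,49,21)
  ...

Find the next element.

For the metal, repeats silver → gold → platinum → copper: silver, gold, platinum, copper, silver, gold → platinum.
Second component goes 4, 9, 16, 25, 36, 49 → 64 (perfect squares: 2², 3², 4², …).
For the third component, each term is the sum of the two before it: 2, 3, 5, 8, 13, 21 → 34.
So the next element is (platinum,64,34).

(platinum,64,34)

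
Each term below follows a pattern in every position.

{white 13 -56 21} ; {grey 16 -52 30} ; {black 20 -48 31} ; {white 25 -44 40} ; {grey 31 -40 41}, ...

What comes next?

{black 38 -36 50}

For the shade, repeats white → grey → black: white, grey, black, white, grey → black.
Second slot — differences are 3, 4, 5, … (increasing by 1 each time): 13, 16, 20, 25, 31 → 38.
Third slot: +4 each step, so -56, -52, -48, -44, -40 → -36.
Fourth slot: alternating steps +9, +1, +9, +1, …; 21, 30, 31, 40, 41 → 50.
Putting it together: {black 38 -36 50}.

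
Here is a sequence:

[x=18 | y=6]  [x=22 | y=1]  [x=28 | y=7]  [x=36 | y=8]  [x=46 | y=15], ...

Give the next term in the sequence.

X — differences are 4, 6, 8, … (increasing by 2 each time): 18, 22, 28, 36, 46 → 58.
Y: each term is the sum of the two before it; 6, 1, 7, 8, 15 → 23.
Combining the parts gives [x=58 | y=23].

[x=58 | y=23]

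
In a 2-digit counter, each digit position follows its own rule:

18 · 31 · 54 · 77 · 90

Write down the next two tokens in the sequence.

First digit: 1, 3, 5, 7, 9 → 1 → 3 (+2 each step, mod 10).
Second digit — +3 each step, mod 10: 8, 1, 4, 7, 0 → 3 → 6.
Putting the parts together: 13 and then 36.

13 then 36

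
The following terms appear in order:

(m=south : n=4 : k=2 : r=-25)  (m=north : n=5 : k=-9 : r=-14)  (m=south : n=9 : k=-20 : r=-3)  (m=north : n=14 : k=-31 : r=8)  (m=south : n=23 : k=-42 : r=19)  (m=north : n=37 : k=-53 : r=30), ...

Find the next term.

(m=south : n=60 : k=-64 : r=41)

M — alternates south ↔ north: south, north, south, north, south, north → south.
N: each term is the sum of the two before it, so 4, 5, 9, 14, 23, 37 → 60.
K — −11 each step: 2, -9, -20, -31, -42, -53 → -64.
R: +11 each step; -25, -14, -3, 8, 19, 30 → 41.
So the next term is (m=south : n=60 : k=-64 : r=41).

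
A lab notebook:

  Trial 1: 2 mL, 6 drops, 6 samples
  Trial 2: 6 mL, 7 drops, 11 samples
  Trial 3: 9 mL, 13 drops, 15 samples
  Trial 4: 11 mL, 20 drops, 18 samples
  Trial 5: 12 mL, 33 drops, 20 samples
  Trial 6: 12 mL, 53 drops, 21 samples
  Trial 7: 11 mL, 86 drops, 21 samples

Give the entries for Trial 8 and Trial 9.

9 mL, 139 drops, 20 samples; 6 mL, 225 drops, 18 samples

ML: 2, 6, 9, 11, 12, 12, 11 → 9 → 6 (differences are 4, 3, 2, … (decreasing by 1 each time)).
For the drops, each term is the sum of the two before it: 6, 7, 13, 20, 33, 53, 86 → 139 → 225.
Samples: differences are 5, 4, 3, … (decreasing by 1 each time), so 6, 11, 15, 18, 20, 21, 21 → 20 → 18.
Putting the parts together: 9 mL, 139 drops, 20 samples and then 6 mL, 225 drops, 18 samples.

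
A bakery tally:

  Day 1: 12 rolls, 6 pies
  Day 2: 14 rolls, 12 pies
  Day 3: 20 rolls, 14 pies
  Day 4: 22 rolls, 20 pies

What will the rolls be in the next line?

For the rolls, alternating steps +2, +6, +2, +6, …: 12, 14, 20, 22 → 28.

28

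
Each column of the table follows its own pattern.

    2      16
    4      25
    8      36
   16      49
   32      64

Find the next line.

First component: ×2 each step; 2, 4, 8, 16, 32 → 64.
Second component: perfect squares: 4², 5², 6², …; 16, 25, 36, 49, 64 → 81.
Combining the parts gives 64  81.

64  81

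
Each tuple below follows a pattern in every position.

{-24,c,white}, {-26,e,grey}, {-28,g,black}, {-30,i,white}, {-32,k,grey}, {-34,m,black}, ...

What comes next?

{-36,o,white}

For the first component, −2 each step: -24, -26, -28, -30, -32, -34 → -36.
Letter: letters move forward 2 places in the alphabet, so c, e, g, i, k, m → o.
Shade: repeats white → grey → black; white, grey, black, white, grey, black → white.
Combining the parts gives {-36,o,white}.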